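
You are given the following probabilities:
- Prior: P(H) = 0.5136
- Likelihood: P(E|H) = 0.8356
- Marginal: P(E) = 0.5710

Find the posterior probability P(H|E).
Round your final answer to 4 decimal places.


Using Bayes' theorem:

P(H|E) = P(E|H) × P(H) / P(E)
       = 0.8356 × 0.5136 / 0.5710
       = 0.42916416 / 0.5710
       = 0.7516

The evidence strengthens our belief in H.
Prior: 0.5136 → Posterior: 0.7516


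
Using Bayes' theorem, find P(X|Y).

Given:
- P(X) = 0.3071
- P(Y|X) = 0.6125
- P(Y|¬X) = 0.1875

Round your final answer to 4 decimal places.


Bayes' theorem: P(X|Y) = P(Y|X) × P(X) / P(Y)

Step 1: Calculate P(Y) using law of total probability
P(Y) = P(Y|X)P(X) + P(Y|¬X)P(¬X)
     = 0.6125 × 0.3071 + 0.1875 × 0.6929
     = 0.18809875 + 0.12991875
     = 0.31801750

Step 2: Apply Bayes' theorem
P(X|Y) = P(Y|X) × P(X) / P(Y)
       = 0.18809875 / 0.31801750
       = 0.5915


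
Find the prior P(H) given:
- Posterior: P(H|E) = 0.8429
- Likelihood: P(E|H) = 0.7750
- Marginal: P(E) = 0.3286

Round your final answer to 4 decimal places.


From Bayes' theorem: P(H|E) = P(E|H) × P(H) / P(E)

Rearranging for P(H):
P(H) = P(H|E) × P(E) / P(E|H)
     = 0.8429 × 0.3286 / 0.7750
     = 0.27697694 / 0.7750
     = 0.3574


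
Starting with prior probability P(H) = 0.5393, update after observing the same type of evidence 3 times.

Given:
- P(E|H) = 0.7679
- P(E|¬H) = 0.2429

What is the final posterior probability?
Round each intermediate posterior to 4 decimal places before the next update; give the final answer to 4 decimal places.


Sequential Bayesian updating:

Initial prior: P(H) = 0.5393

Update 1:
  P(E) = 0.7679 × 0.5393 + 0.2429 × 0.4607 = 0.41412847 + 0.11190403 = 0.52603250
  P(H|E) = 0.41412847 / 0.52603250 = 0.7873

Update 2:
  P(E) = 0.7679 × 0.7873 + 0.2429 × 0.2127 = 0.60456767 + 0.05166483 = 0.65623250
  P(H|E) = 0.60456767 / 0.65623250 = 0.9213

Update 3:
  P(E) = 0.7679 × 0.9213 + 0.2429 × 0.0787 = 0.70746627 + 0.01911623 = 0.72658250
  P(H|E) = 0.70746627 / 0.72658250 = 0.9737

Final posterior: 0.9737


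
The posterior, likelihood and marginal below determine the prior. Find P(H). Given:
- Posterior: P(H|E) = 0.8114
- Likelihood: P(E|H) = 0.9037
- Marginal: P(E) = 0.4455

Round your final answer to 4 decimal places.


From Bayes' theorem: P(H|E) = P(E|H) × P(H) / P(E)

Rearranging for P(H):
P(H) = P(H|E) × P(E) / P(E|H)
     = 0.8114 × 0.4455 / 0.9037
     = 0.36147870 / 0.9037
     = 0.4000


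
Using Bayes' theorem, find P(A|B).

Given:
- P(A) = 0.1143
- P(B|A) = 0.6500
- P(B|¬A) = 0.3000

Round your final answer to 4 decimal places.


Bayes' theorem: P(A|B) = P(B|A) × P(A) / P(B)

Step 1: Calculate P(B) using law of total probability
P(B) = P(B|A)P(A) + P(B|¬A)P(¬A)
     = 0.6500 × 0.1143 + 0.3000 × 0.8857
     = 0.07429500 + 0.26571000
     = 0.34000500

Step 2: Apply Bayes' theorem
P(A|B) = P(B|A) × P(A) / P(B)
       = 0.07429500 / 0.34000500
       = 0.2185


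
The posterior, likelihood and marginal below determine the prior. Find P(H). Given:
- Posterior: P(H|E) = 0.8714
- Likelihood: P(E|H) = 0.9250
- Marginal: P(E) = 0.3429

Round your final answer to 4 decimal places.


From Bayes' theorem: P(H|E) = P(E|H) × P(H) / P(E)

Rearranging for P(H):
P(H) = P(H|E) × P(E) / P(E|H)
     = 0.8714 × 0.3429 / 0.9250
     = 0.29880306 / 0.9250
     = 0.3230


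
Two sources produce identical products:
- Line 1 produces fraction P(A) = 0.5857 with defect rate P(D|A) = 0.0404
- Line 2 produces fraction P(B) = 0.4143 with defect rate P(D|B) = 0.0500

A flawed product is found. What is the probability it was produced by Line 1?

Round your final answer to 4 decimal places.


Let A = from Line 1, D = flawed

Given:
- P(A) = 0.5857, P(B) = 0.4143
- P(D|A) = 0.0404, P(D|B) = 0.0500

Step 1: Find P(D)
P(D) = P(D|A)P(A) + P(D|B)P(B)
     = 0.0404 × 0.5857 + 0.0500 × 0.4143
     = 0.02366228 + 0.02071500
     = 0.04437728

Step 2: Apply Bayes' theorem
P(A|D) = P(D|A)P(A) / P(D)
       = 0.02366228 / 0.04437728
       = 0.5332


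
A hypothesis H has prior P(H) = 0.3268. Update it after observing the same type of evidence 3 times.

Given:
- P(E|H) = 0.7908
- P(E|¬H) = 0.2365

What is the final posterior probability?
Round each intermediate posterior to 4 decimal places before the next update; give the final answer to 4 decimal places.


Sequential Bayesian updating:

Initial prior: P(H) = 0.3268

Update 1:
  P(E) = 0.7908 × 0.3268 + 0.2365 × 0.6732 = 0.25843344 + 0.15921180 = 0.41764524
  P(H|E) = 0.25843344 / 0.41764524 = 0.6188

Update 2:
  P(E) = 0.7908 × 0.6188 + 0.2365 × 0.3812 = 0.48934704 + 0.09015380 = 0.57950084
  P(H|E) = 0.48934704 / 0.57950084 = 0.8444

Update 3:
  P(E) = 0.7908 × 0.8444 + 0.2365 × 0.1556 = 0.66775152 + 0.03679940 = 0.70455092
  P(H|E) = 0.66775152 / 0.70455092 = 0.9478

Final posterior: 0.9478


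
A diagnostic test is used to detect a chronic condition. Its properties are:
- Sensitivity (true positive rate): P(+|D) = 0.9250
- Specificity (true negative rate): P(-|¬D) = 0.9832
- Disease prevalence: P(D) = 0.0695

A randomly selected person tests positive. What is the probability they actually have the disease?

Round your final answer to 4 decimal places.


Let D = has disease, + = positive test

Given:
- P(D) = 0.0695 (prevalence)
- P(+|D) = 0.9250 (sensitivity)
- P(-|¬D) = 0.9832 (specificity)
- P(+|¬D) = 0.0168 (false positive rate = 1 - specificity)

Step 1: Find P(+)
P(+) = P(+|D)P(D) + P(+|¬D)P(¬D)
     = 0.9250 × 0.0695 + 0.0168 × 0.9305
     = 0.06428750 + 0.01563240
     = 0.07991990

Step 2: Apply Bayes' theorem for P(D|+)
P(D|+) = P(+|D)P(D) / P(+)
       = 0.06428750 / 0.07991990
       = 0.8044


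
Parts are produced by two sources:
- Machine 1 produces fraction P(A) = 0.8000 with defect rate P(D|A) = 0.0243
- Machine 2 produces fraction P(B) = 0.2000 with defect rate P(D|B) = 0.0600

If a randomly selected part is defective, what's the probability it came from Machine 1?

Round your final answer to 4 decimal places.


Let A = from Machine 1, D = defective

Given:
- P(A) = 0.8000, P(B) = 0.2000
- P(D|A) = 0.0243, P(D|B) = 0.0600

Step 1: Find P(D)
P(D) = P(D|A)P(A) + P(D|B)P(B)
     = 0.0243 × 0.8000 + 0.0600 × 0.2000
     = 0.01944000 + 0.01200000
     = 0.03144000

Step 2: Apply Bayes' theorem
P(A|D) = P(D|A)P(A) / P(D)
       = 0.01944000 / 0.03144000
       = 0.6183


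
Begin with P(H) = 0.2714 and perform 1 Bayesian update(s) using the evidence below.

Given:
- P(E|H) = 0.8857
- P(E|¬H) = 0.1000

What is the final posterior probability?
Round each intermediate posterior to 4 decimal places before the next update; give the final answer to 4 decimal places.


Sequential Bayesian updating:

Initial prior: P(H) = 0.2714

Update 1:
  P(E) = 0.8857 × 0.2714 + 0.1000 × 0.7286 = 0.24037898 + 0.07286000 = 0.31323898
  P(H|E) = 0.24037898 / 0.31323898 = 0.7674

Final posterior: 0.7674


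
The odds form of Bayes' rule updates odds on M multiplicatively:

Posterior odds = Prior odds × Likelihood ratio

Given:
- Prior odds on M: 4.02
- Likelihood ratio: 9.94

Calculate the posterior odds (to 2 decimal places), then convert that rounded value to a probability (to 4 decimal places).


Step 1: Calculate posterior odds
Posterior odds = Prior odds × LR
               = 4.02 × 9.94
               = 39.96

Step 2: Convert to probability
P(M|E) = Posterior odds / (1 + Posterior odds)
       = 39.96 / (1 + 39.96)
       = 39.96 / 40.96
       = 0.9756

The evidence increased P(M) from 0.8008 to 0.9756.


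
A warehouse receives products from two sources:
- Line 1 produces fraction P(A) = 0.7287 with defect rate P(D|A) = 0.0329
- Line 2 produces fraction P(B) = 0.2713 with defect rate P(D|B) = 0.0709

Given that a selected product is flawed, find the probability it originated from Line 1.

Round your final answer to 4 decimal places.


Let A = from Line 1, D = flawed

Given:
- P(A) = 0.7287, P(B) = 0.2713
- P(D|A) = 0.0329, P(D|B) = 0.0709

Step 1: Find P(D)
P(D) = P(D|A)P(A) + P(D|B)P(B)
     = 0.0329 × 0.7287 + 0.0709 × 0.2713
     = 0.02397423 + 0.01923517
     = 0.04320940

Step 2: Apply Bayes' theorem
P(A|D) = P(D|A)P(A) / P(D)
       = 0.02397423 / 0.04320940
       = 0.5548


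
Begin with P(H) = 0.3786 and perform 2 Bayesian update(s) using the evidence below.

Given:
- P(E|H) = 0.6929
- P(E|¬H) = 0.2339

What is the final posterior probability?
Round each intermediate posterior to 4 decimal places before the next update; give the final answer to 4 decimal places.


Sequential Bayesian updating:

Initial prior: P(H) = 0.3786

Update 1:
  P(E) = 0.6929 × 0.3786 + 0.2339 × 0.6214 = 0.26233194 + 0.14534546 = 0.40767740
  P(H|E) = 0.26233194 / 0.40767740 = 0.6435

Update 2:
  P(E) = 0.6929 × 0.6435 + 0.2339 × 0.3565 = 0.44588115 + 0.08338535 = 0.52926650
  P(H|E) = 0.44588115 / 0.52926650 = 0.8425

Final posterior: 0.8425


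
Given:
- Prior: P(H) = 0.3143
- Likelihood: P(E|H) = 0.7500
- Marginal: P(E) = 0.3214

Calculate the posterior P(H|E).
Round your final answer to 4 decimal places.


Using Bayes' theorem:

P(H|E) = P(E|H) × P(H) / P(E)
       = 0.7500 × 0.3143 / 0.3214
       = 0.23572500 / 0.3214
       = 0.7334

The evidence strengthens our belief in H.
Prior: 0.3143 → Posterior: 0.7334


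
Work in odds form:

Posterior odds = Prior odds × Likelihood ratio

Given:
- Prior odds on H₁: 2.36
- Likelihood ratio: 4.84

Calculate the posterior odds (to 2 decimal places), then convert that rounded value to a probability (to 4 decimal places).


Step 1: Calculate posterior odds
Posterior odds = Prior odds × LR
               = 2.36 × 4.84
               = 11.42

Step 2: Convert to probability
P(H₁|E) = Posterior odds / (1 + Posterior odds)
       = 11.42 / (1 + 11.42)
       = 11.42 / 12.42
       = 0.9195

The evidence increased P(H₁) from 0.7024 to 0.9195.


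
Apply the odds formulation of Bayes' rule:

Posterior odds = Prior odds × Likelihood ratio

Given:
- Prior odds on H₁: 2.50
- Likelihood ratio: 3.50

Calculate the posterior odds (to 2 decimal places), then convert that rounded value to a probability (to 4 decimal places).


Step 1: Calculate posterior odds
Posterior odds = Prior odds × LR
               = 2.50 × 3.50
               = 8.75

Step 2: Convert to probability
P(H₁|E) = Posterior odds / (1 + Posterior odds)
       = 8.75 / (1 + 8.75)
       = 8.75 / 9.75
       = 0.8974

The evidence increased P(H₁) from 0.7143 to 0.8974.


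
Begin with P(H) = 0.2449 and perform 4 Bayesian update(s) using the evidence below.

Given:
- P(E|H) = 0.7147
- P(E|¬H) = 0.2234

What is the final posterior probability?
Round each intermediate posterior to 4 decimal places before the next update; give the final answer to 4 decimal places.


Sequential Bayesian updating:

Initial prior: P(H) = 0.2449

Update 1:
  P(E) = 0.7147 × 0.2449 + 0.2234 × 0.7551 = 0.17503003 + 0.16868934 = 0.34371937
  P(H|E) = 0.17503003 / 0.34371937 = 0.5092

Update 2:
  P(E) = 0.7147 × 0.5092 + 0.2234 × 0.4908 = 0.36392524 + 0.10964472 = 0.47356996
  P(H|E) = 0.36392524 / 0.47356996 = 0.7685

Update 3:
  P(E) = 0.7147 × 0.7685 + 0.2234 × 0.2315 = 0.54924695 + 0.05171710 = 0.60096405
  P(H|E) = 0.54924695 / 0.60096405 = 0.9139

Update 4:
  P(E) = 0.7147 × 0.9139 + 0.2234 × 0.0861 = 0.65316433 + 0.01923474 = 0.67239907
  P(H|E) = 0.65316433 / 0.67239907 = 0.9714

Final posterior: 0.9714


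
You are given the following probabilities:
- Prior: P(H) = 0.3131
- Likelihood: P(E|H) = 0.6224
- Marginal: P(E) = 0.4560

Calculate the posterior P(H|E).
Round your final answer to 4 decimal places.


Using Bayes' theorem:

P(H|E) = P(E|H) × P(H) / P(E)
       = 0.6224 × 0.3131 / 0.4560
       = 0.19487344 / 0.4560
       = 0.4274

The evidence strengthens our belief in H.
Prior: 0.3131 → Posterior: 0.4274


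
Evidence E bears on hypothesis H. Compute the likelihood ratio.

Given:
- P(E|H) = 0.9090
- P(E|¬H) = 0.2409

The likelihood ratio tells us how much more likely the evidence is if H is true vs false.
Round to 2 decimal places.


Likelihood Ratio (LR) = P(E|H) / P(E|¬H)

LR = 0.9090 / 0.2409
   = 3.77

The evidence is 3.77 times more likely if H is true than if H is false.
LR > 1, so observing E raises the odds in favor of H.


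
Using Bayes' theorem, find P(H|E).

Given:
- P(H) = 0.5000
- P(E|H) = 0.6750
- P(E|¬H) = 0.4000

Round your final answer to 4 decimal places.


Bayes' theorem: P(H|E) = P(E|H) × P(H) / P(E)

Step 1: Calculate P(E) using law of total probability
P(E) = P(E|H)P(H) + P(E|¬H)P(¬H)
     = 0.6750 × 0.5000 + 0.4000 × 0.5000
     = 0.33750000 + 0.20000000
     = 0.53750000

Step 2: Apply Bayes' theorem
P(H|E) = P(E|H) × P(H) / P(E)
       = 0.33750000 / 0.53750000
       = 0.6279


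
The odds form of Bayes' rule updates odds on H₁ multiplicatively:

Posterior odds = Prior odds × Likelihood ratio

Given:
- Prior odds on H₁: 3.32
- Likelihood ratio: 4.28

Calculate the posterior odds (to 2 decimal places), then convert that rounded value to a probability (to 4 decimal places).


Step 1: Calculate posterior odds
Posterior odds = Prior odds × LR
               = 3.32 × 4.28
               = 14.21

Step 2: Convert to probability
P(H₁|E) = Posterior odds / (1 + Posterior odds)
       = 14.21 / (1 + 14.21)
       = 14.21 / 15.21
       = 0.9343

The evidence increased P(H₁) from 0.7685 to 0.9343.


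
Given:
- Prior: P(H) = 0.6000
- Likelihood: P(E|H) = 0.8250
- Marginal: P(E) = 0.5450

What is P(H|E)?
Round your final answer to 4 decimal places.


Using Bayes' theorem:

P(H|E) = P(E|H) × P(H) / P(E)
       = 0.8250 × 0.6000 / 0.5450
       = 0.49500000 / 0.5450
       = 0.9083

The evidence strengthens our belief in H.
Prior: 0.6000 → Posterior: 0.9083


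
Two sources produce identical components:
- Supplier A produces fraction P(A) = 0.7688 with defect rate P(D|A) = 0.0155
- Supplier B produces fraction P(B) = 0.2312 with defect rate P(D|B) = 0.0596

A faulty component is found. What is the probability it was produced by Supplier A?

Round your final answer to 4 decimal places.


Let A = from Supplier A, D = faulty

Given:
- P(A) = 0.7688, P(B) = 0.2312
- P(D|A) = 0.0155, P(D|B) = 0.0596

Step 1: Find P(D)
P(D) = P(D|A)P(A) + P(D|B)P(B)
     = 0.0155 × 0.7688 + 0.0596 × 0.2312
     = 0.01191640 + 0.01377952
     = 0.02569592

Step 2: Apply Bayes' theorem
P(A|D) = P(D|A)P(A) / P(D)
       = 0.01191640 / 0.02569592
       = 0.4637


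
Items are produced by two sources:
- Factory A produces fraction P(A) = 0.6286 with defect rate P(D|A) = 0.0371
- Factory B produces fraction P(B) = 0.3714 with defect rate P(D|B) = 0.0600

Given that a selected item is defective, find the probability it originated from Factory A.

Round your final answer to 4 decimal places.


Let A = from Factory A, D = defective

Given:
- P(A) = 0.6286, P(B) = 0.3714
- P(D|A) = 0.0371, P(D|B) = 0.0600

Step 1: Find P(D)
P(D) = P(D|A)P(A) + P(D|B)P(B)
     = 0.0371 × 0.6286 + 0.0600 × 0.3714
     = 0.02332106 + 0.02228400
     = 0.04560506

Step 2: Apply Bayes' theorem
P(A|D) = P(D|A)P(A) / P(D)
       = 0.02332106 / 0.04560506
       = 0.5114


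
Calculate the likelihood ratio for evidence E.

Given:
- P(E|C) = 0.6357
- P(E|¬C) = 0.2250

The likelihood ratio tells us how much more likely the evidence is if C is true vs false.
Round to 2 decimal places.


Likelihood Ratio (LR) = P(E|C) / P(E|¬C)

LR = 0.6357 / 0.2250
   = 2.83

The evidence is 2.83 times more likely if C is true than if C is false.
Because LR exceeds 1, E is evidence for C.


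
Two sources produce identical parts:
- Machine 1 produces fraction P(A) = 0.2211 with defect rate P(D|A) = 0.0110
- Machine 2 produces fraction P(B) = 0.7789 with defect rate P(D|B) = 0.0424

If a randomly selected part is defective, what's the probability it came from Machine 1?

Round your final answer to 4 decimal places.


Let A = from Machine 1, D = defective

Given:
- P(A) = 0.2211, P(B) = 0.7789
- P(D|A) = 0.0110, P(D|B) = 0.0424

Step 1: Find P(D)
P(D) = P(D|A)P(A) + P(D|B)P(B)
     = 0.0110 × 0.2211 + 0.0424 × 0.7789
     = 0.00243210 + 0.03302536
     = 0.03545746

Step 2: Apply Bayes' theorem
P(A|D) = P(D|A)P(A) / P(D)
       = 0.00243210 / 0.03545746
       = 0.0686


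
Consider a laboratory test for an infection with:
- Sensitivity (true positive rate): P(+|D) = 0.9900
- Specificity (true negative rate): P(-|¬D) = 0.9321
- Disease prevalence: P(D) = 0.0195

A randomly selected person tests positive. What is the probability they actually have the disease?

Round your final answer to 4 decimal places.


Let D = has disease, + = positive test

Given:
- P(D) = 0.0195 (prevalence)
- P(+|D) = 0.9900 (sensitivity)
- P(-|¬D) = 0.9321 (specificity)
- P(+|¬D) = 0.0679 (false positive rate = 1 - specificity)

Step 1: Find P(+)
P(+) = P(+|D)P(D) + P(+|¬D)P(¬D)
     = 0.9900 × 0.0195 + 0.0679 × 0.9805
     = 0.01930500 + 0.06657595
     = 0.08588095

Step 2: Apply Bayes' theorem for P(D|+)
P(D|+) = P(+|D)P(D) / P(+)
       = 0.01930500 / 0.08588095
       = 0.2248


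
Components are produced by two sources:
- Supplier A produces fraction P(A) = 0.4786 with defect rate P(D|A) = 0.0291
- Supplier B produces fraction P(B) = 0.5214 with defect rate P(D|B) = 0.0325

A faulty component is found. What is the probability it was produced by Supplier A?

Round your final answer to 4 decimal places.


Let A = from Supplier A, D = faulty

Given:
- P(A) = 0.4786, P(B) = 0.5214
- P(D|A) = 0.0291, P(D|B) = 0.0325

Step 1: Find P(D)
P(D) = P(D|A)P(A) + P(D|B)P(B)
     = 0.0291 × 0.4786 + 0.0325 × 0.5214
     = 0.01392726 + 0.01694550
     = 0.03087276

Step 2: Apply Bayes' theorem
P(A|D) = P(D|A)P(A) / P(D)
       = 0.01392726 / 0.03087276
       = 0.4511


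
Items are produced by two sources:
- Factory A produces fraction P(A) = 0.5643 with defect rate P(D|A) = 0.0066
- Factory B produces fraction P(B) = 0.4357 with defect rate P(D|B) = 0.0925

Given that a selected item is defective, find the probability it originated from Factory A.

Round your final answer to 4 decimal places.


Let A = from Factory A, D = defective

Given:
- P(A) = 0.5643, P(B) = 0.4357
- P(D|A) = 0.0066, P(D|B) = 0.0925

Step 1: Find P(D)
P(D) = P(D|A)P(A) + P(D|B)P(B)
     = 0.0066 × 0.5643 + 0.0925 × 0.4357
     = 0.00372438 + 0.04030225
     = 0.04402663

Step 2: Apply Bayes' theorem
P(A|D) = P(D|A)P(A) / P(D)
       = 0.00372438 / 0.04402663
       = 0.0846


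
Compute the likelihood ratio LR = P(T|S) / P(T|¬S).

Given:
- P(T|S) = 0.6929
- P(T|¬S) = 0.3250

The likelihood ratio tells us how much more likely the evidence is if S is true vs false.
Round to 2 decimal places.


Likelihood Ratio (LR) = P(T|S) / P(T|¬S)

LR = 0.6929 / 0.3250
   = 2.13

The evidence is 2.13 times more likely if S is true than if S is false.
Since LR > 1, the evidence supports S over ¬S.


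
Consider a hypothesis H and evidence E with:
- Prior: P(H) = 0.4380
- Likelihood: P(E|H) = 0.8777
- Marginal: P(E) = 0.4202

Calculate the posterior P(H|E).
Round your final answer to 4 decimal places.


Using Bayes' theorem:

P(H|E) = P(E|H) × P(H) / P(E)
       = 0.8777 × 0.4380 / 0.4202
       = 0.38443260 / 0.4202
       = 0.9149

The evidence strengthens our belief in H.
Prior: 0.4380 → Posterior: 0.9149


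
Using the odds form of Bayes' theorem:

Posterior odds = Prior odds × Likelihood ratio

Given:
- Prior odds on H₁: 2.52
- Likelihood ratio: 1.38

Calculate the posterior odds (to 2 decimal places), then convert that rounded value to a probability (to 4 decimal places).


Step 1: Calculate posterior odds
Posterior odds = Prior odds × LR
               = 2.52 × 1.38
               = 3.48

Step 2: Convert to probability
P(H₁|E) = Posterior odds / (1 + Posterior odds)
       = 3.48 / (1 + 3.48)
       = 3.48 / 4.48
       = 0.7768

The evidence increased P(H₁) from 0.7159 to 0.7768.


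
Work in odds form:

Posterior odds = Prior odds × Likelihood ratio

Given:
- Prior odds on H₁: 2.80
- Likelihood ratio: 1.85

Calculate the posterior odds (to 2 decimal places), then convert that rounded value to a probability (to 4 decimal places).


Step 1: Calculate posterior odds
Posterior odds = Prior odds × LR
               = 2.80 × 1.85
               = 5.18

Step 2: Convert to probability
P(H₁|E) = Posterior odds / (1 + Posterior odds)
       = 5.18 / (1 + 5.18)
       = 5.18 / 6.18
       = 0.8382

The evidence increased P(H₁) from 0.7368 to 0.8382.


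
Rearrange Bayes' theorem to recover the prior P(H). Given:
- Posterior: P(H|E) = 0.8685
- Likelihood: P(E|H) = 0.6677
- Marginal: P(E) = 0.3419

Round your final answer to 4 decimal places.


From Bayes' theorem: P(H|E) = P(E|H) × P(H) / P(E)

Rearranging for P(H):
P(H) = P(H|E) × P(E) / P(E|H)
     = 0.8685 × 0.3419 / 0.6677
     = 0.29694015 / 0.6677
     = 0.4447


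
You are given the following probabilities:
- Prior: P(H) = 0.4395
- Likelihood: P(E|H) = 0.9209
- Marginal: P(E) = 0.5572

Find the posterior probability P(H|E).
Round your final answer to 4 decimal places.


Using Bayes' theorem:

P(H|E) = P(E|H) × P(H) / P(E)
       = 0.9209 × 0.4395 / 0.5572
       = 0.40473555 / 0.5572
       = 0.7264

The evidence strengthens our belief in H.
Prior: 0.4395 → Posterior: 0.7264


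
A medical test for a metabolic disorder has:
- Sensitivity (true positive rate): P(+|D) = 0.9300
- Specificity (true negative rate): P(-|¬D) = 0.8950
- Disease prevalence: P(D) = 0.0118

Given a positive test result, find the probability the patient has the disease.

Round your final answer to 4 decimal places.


Let D = has disease, + = positive test

Given:
- P(D) = 0.0118 (prevalence)
- P(+|D) = 0.9300 (sensitivity)
- P(-|¬D) = 0.8950 (specificity)
- P(+|¬D) = 0.1050 (false positive rate = 1 - specificity)

Step 1: Find P(+)
P(+) = P(+|D)P(D) + P(+|¬D)P(¬D)
     = 0.9300 × 0.0118 + 0.1050 × 0.9882
     = 0.01097400 + 0.10376100
     = 0.11473500

Step 2: Apply Bayes' theorem for P(D|+)
P(D|+) = P(+|D)P(D) / P(+)
       = 0.01097400 / 0.11473500
       = 0.0956


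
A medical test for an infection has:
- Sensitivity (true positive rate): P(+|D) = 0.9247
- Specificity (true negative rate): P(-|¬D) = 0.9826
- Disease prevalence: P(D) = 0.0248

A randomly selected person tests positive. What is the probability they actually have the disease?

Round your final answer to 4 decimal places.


Let D = has disease, + = positive test

Given:
- P(D) = 0.0248 (prevalence)
- P(+|D) = 0.9247 (sensitivity)
- P(-|¬D) = 0.9826 (specificity)
- P(+|¬D) = 0.0174 (false positive rate = 1 - specificity)

Step 1: Find P(+)
P(+) = P(+|D)P(D) + P(+|¬D)P(¬D)
     = 0.9247 × 0.0248 + 0.0174 × 0.9752
     = 0.02293256 + 0.01696848
     = 0.03990104

Step 2: Apply Bayes' theorem for P(D|+)
P(D|+) = P(+|D)P(D) / P(+)
       = 0.02293256 / 0.03990104
       = 0.5747


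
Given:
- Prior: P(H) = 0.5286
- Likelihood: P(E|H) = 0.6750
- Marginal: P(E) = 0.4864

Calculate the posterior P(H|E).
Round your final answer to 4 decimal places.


Using Bayes' theorem:

P(H|E) = P(E|H) × P(H) / P(E)
       = 0.6750 × 0.5286 / 0.4864
       = 0.35680500 / 0.4864
       = 0.7336

The evidence strengthens our belief in H.
Prior: 0.5286 → Posterior: 0.7336


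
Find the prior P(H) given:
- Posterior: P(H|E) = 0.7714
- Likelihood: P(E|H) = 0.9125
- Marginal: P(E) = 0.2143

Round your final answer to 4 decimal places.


From Bayes' theorem: P(H|E) = P(E|H) × P(H) / P(E)

Rearranging for P(H):
P(H) = P(H|E) × P(E) / P(E|H)
     = 0.7714 × 0.2143 / 0.9125
     = 0.16531102 / 0.9125
     = 0.1812


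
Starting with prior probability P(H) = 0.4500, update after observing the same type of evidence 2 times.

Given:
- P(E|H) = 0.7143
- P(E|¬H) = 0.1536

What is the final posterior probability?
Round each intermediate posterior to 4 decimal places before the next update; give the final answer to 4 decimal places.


Sequential Bayesian updating:

Initial prior: P(H) = 0.4500

Update 1:
  P(E) = 0.7143 × 0.4500 + 0.1536 × 0.5500 = 0.32143500 + 0.08448000 = 0.40591500
  P(H|E) = 0.32143500 / 0.40591500 = 0.7919

Update 2:
  P(E) = 0.7143 × 0.7919 + 0.1536 × 0.2081 = 0.56565417 + 0.03196416 = 0.59761833
  P(H|E) = 0.56565417 / 0.59761833 = 0.9465

Final posterior: 0.9465


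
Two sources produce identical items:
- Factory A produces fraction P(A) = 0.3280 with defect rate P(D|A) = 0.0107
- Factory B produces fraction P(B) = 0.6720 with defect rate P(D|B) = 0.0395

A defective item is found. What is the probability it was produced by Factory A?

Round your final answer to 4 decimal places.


Let A = from Factory A, D = defective

Given:
- P(A) = 0.3280, P(B) = 0.6720
- P(D|A) = 0.0107, P(D|B) = 0.0395

Step 1: Find P(D)
P(D) = P(D|A)P(A) + P(D|B)P(B)
     = 0.0107 × 0.3280 + 0.0395 × 0.6720
     = 0.00350960 + 0.02654400
     = 0.03005360

Step 2: Apply Bayes' theorem
P(A|D) = P(D|A)P(A) / P(D)
       = 0.00350960 / 0.03005360
       = 0.1168


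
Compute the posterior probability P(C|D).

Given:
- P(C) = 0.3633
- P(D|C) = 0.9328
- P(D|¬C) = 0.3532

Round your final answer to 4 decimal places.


Bayes' theorem: P(C|D) = P(D|C) × P(C) / P(D)

Step 1: Calculate P(D) using law of total probability
P(D) = P(D|C)P(C) + P(D|¬C)P(¬C)
     = 0.9328 × 0.3633 + 0.3532 × 0.6367
     = 0.33888624 + 0.22488244
     = 0.56376868

Step 2: Apply Bayes' theorem
P(C|D) = P(D|C) × P(C) / P(D)
       = 0.33888624 / 0.56376868
       = 0.6011


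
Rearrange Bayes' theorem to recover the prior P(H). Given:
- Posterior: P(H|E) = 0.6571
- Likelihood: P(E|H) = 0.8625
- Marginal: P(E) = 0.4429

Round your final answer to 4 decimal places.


From Bayes' theorem: P(H|E) = P(E|H) × P(H) / P(E)

Rearranging for P(H):
P(H) = P(H|E) × P(E) / P(E|H)
     = 0.6571 × 0.4429 / 0.8625
     = 0.29102959 / 0.8625
     = 0.3374


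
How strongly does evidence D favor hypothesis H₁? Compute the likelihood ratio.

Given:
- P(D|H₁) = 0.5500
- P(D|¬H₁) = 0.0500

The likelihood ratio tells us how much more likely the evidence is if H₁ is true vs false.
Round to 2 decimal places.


Likelihood Ratio (LR) = P(D|H₁) / P(D|¬H₁)

LR = 0.5500 / 0.0500
   = 11.00

The evidence is 11.00 times more likely if H₁ is true than if H₁ is false.
LR > 1, so observing D raises the odds in favor of H₁.


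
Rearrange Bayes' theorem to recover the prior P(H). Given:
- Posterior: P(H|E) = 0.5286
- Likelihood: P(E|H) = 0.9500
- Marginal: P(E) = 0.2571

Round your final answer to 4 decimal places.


From Bayes' theorem: P(H|E) = P(E|H) × P(H) / P(E)

Rearranging for P(H):
P(H) = P(H|E) × P(E) / P(E|H)
     = 0.5286 × 0.2571 / 0.9500
     = 0.13590306 / 0.9500
     = 0.1431


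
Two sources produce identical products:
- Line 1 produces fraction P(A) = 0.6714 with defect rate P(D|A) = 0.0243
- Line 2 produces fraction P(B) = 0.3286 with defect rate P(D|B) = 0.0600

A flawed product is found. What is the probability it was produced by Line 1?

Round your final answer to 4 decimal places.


Let A = from Line 1, D = flawed

Given:
- P(A) = 0.6714, P(B) = 0.3286
- P(D|A) = 0.0243, P(D|B) = 0.0600

Step 1: Find P(D)
P(D) = P(D|A)P(A) + P(D|B)P(B)
     = 0.0243 × 0.6714 + 0.0600 × 0.3286
     = 0.01631502 + 0.01971600
     = 0.03603102

Step 2: Apply Bayes' theorem
P(A|D) = P(D|A)P(A) / P(D)
       = 0.01631502 / 0.03603102
       = 0.4528


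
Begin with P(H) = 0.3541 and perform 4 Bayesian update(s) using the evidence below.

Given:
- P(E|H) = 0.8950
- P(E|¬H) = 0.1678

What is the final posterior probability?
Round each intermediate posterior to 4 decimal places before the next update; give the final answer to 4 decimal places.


Sequential Bayesian updating:

Initial prior: P(H) = 0.3541

Update 1:
  P(E) = 0.8950 × 0.3541 + 0.1678 × 0.6459 = 0.31691950 + 0.10838202 = 0.42530152
  P(H|E) = 0.31691950 / 0.42530152 = 0.7452

Update 2:
  P(E) = 0.8950 × 0.7452 + 0.1678 × 0.2548 = 0.66695400 + 0.04275544 = 0.70970944
  P(H|E) = 0.66695400 / 0.70970944 = 0.9398

Update 3:
  P(E) = 0.8950 × 0.9398 + 0.1678 × 0.0602 = 0.84112100 + 0.01010156 = 0.85122256
  P(H|E) = 0.84112100 / 0.85122256 = 0.9881

Update 4:
  P(E) = 0.8950 × 0.9881 + 0.1678 × 0.0119 = 0.88434950 + 0.00199682 = 0.88634632
  P(H|E) = 0.88434950 / 0.88634632 = 0.9977

Final posterior: 0.9977


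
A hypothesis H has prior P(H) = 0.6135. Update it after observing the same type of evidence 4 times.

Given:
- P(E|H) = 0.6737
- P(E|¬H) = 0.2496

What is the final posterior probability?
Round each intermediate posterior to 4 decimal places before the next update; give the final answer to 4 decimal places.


Sequential Bayesian updating:

Initial prior: P(H) = 0.6135

Update 1:
  P(E) = 0.6737 × 0.6135 + 0.2496 × 0.3865 = 0.41331495 + 0.09647040 = 0.50978535
  P(H|E) = 0.41331495 / 0.50978535 = 0.8108

Update 2:
  P(E) = 0.6737 × 0.8108 + 0.2496 × 0.1892 = 0.54623596 + 0.04722432 = 0.59346028
  P(H|E) = 0.54623596 / 0.59346028 = 0.9204

Update 3:
  P(E) = 0.6737 × 0.9204 + 0.2496 × 0.0796 = 0.62007348 + 0.01986816 = 0.63994164
  P(H|E) = 0.62007348 / 0.63994164 = 0.9690

Update 4:
  P(E) = 0.6737 × 0.9690 + 0.2496 × 0.0310 = 0.65281530 + 0.00773760 = 0.66055290
  P(H|E) = 0.65281530 / 0.66055290 = 0.9883

Final posterior: 0.9883


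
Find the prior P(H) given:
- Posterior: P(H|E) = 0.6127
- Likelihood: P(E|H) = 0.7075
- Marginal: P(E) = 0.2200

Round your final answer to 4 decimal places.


From Bayes' theorem: P(H|E) = P(E|H) × P(H) / P(E)

Rearranging for P(H):
P(H) = P(H|E) × P(E) / P(E|H)
     = 0.6127 × 0.2200 / 0.7075
     = 0.13479400 / 0.7075
     = 0.1905


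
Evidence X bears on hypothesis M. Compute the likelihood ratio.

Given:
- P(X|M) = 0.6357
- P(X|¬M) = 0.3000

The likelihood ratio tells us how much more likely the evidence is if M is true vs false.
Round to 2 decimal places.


Likelihood Ratio (LR) = P(X|M) / P(X|¬M)

LR = 0.6357 / 0.3000
   = 2.12

The evidence is 2.12 times more likely if M is true than if M is false.
LR > 1, so observing X raises the odds in favor of M.


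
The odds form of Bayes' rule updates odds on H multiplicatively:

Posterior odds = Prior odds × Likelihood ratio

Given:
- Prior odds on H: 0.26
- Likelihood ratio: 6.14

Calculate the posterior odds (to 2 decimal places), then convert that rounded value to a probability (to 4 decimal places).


Step 1: Calculate posterior odds
Posterior odds = Prior odds × LR
               = 0.26 × 6.14
               = 1.60

Step 2: Convert to probability
P(H|E) = Posterior odds / (1 + Posterior odds)
       = 1.60 / (1 + 1.60)
       = 1.60 / 2.60
       = 0.6154

The evidence increased P(H) from 0.2063 to 0.6154.


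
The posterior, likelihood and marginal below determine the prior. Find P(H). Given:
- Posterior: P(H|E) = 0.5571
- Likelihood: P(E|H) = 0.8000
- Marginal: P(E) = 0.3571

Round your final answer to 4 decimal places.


From Bayes' theorem: P(H|E) = P(E|H) × P(H) / P(E)

Rearranging for P(H):
P(H) = P(H|E) × P(E) / P(E|H)
     = 0.5571 × 0.3571 / 0.8000
     = 0.19894041 / 0.8000
     = 0.2487


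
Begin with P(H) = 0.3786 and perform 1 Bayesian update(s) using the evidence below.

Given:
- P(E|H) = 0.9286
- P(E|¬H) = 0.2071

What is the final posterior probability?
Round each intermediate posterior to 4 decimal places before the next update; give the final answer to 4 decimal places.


Sequential Bayesian updating:

Initial prior: P(H) = 0.3786

Update 1:
  P(E) = 0.9286 × 0.3786 + 0.2071 × 0.6214 = 0.35156796 + 0.12869194 = 0.48025990
  P(H|E) = 0.35156796 / 0.48025990 = 0.7320

Final posterior: 0.7320


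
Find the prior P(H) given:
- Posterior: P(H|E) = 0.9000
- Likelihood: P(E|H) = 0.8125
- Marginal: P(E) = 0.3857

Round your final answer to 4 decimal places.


From Bayes' theorem: P(H|E) = P(E|H) × P(H) / P(E)

Rearranging for P(H):
P(H) = P(H|E) × P(E) / P(E|H)
     = 0.9000 × 0.3857 / 0.8125
     = 0.34713000 / 0.8125
     = 0.4272


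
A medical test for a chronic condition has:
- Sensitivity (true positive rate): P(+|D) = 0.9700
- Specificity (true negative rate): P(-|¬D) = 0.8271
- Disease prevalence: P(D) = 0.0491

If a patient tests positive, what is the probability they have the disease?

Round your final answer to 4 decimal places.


Let D = has disease, + = positive test

Given:
- P(D) = 0.0491 (prevalence)
- P(+|D) = 0.9700 (sensitivity)
- P(-|¬D) = 0.8271 (specificity)
- P(+|¬D) = 0.1729 (false positive rate = 1 - specificity)

Step 1: Find P(+)
P(+) = P(+|D)P(D) + P(+|¬D)P(¬D)
     = 0.9700 × 0.0491 + 0.1729 × 0.9509
     = 0.04762700 + 0.16441061
     = 0.21203761

Step 2: Apply Bayes' theorem for P(D|+)
P(D|+) = P(+|D)P(D) / P(+)
       = 0.04762700 / 0.21203761
       = 0.2246


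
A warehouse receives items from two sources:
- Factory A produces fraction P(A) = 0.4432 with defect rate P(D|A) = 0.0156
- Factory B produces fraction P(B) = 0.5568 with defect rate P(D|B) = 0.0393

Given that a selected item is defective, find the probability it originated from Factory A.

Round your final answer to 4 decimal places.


Let A = from Factory A, D = defective

Given:
- P(A) = 0.4432, P(B) = 0.5568
- P(D|A) = 0.0156, P(D|B) = 0.0393

Step 1: Find P(D)
P(D) = P(D|A)P(A) + P(D|B)P(B)
     = 0.0156 × 0.4432 + 0.0393 × 0.5568
     = 0.00691392 + 0.02188224
     = 0.02879616

Step 2: Apply Bayes' theorem
P(A|D) = P(D|A)P(A) / P(D)
       = 0.00691392 / 0.02879616
       = 0.2401


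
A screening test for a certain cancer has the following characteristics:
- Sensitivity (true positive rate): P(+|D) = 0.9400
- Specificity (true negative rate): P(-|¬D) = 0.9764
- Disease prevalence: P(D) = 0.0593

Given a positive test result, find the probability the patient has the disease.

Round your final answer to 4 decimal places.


Let D = has disease, + = positive test

Given:
- P(D) = 0.0593 (prevalence)
- P(+|D) = 0.9400 (sensitivity)
- P(-|¬D) = 0.9764 (specificity)
- P(+|¬D) = 0.0236 (false positive rate = 1 - specificity)

Step 1: Find P(+)
P(+) = P(+|D)P(D) + P(+|¬D)P(¬D)
     = 0.9400 × 0.0593 + 0.0236 × 0.9407
     = 0.05574200 + 0.02220052
     = 0.07794252

Step 2: Apply Bayes' theorem for P(D|+)
P(D|+) = P(+|D)P(D) / P(+)
       = 0.05574200 / 0.07794252
       = 0.7152


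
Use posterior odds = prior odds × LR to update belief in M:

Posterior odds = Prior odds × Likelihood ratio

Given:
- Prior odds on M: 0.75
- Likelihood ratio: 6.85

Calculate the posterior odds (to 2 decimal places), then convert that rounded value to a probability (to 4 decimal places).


Step 1: Calculate posterior odds
Posterior odds = Prior odds × LR
               = 0.75 × 6.85
               = 5.14

Step 2: Convert to probability
P(M|E) = Posterior odds / (1 + Posterior odds)
       = 5.14 / (1 + 5.14)
       = 5.14 / 6.14
       = 0.8371

The evidence increased P(M) from 0.4286 to 0.8371.


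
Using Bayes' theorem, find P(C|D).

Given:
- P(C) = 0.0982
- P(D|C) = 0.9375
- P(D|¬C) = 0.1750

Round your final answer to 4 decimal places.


Bayes' theorem: P(C|D) = P(D|C) × P(C) / P(D)

Step 1: Calculate P(D) using law of total probability
P(D) = P(D|C)P(C) + P(D|¬C)P(¬C)
     = 0.9375 × 0.0982 + 0.1750 × 0.9018
     = 0.09206250 + 0.15781500
     = 0.24987750

Step 2: Apply Bayes' theorem
P(C|D) = P(D|C) × P(C) / P(D)
       = 0.09206250 / 0.24987750
       = 0.3684


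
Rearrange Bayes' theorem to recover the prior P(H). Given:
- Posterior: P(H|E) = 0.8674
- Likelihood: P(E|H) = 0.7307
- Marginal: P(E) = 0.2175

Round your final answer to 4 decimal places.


From Bayes' theorem: P(H|E) = P(E|H) × P(H) / P(E)

Rearranging for P(H):
P(H) = P(H|E) × P(E) / P(E|H)
     = 0.8674 × 0.2175 / 0.7307
     = 0.18865950 / 0.7307
     = 0.2582


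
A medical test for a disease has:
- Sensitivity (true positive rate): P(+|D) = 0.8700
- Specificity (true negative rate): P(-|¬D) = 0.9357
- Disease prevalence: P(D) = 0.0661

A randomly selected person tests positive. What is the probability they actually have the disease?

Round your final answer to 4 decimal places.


Let D = has disease, + = positive test

Given:
- P(D) = 0.0661 (prevalence)
- P(+|D) = 0.8700 (sensitivity)
- P(-|¬D) = 0.9357 (specificity)
- P(+|¬D) = 0.0643 (false positive rate = 1 - specificity)

Step 1: Find P(+)
P(+) = P(+|D)P(D) + P(+|¬D)P(¬D)
     = 0.8700 × 0.0661 + 0.0643 × 0.9339
     = 0.05750700 + 0.06004977
     = 0.11755677

Step 2: Apply Bayes' theorem for P(D|+)
P(D|+) = P(+|D)P(D) / P(+)
       = 0.05750700 / 0.11755677
       = 0.4892


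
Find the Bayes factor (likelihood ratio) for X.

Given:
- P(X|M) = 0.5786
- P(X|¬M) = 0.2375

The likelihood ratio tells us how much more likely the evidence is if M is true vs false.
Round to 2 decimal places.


Likelihood Ratio (LR) = P(X|M) / P(X|¬M)

LR = 0.5786 / 0.2375
   = 2.44

The evidence is 2.44 times more likely if M is true than if M is false.
Since LR > 1, the evidence supports M over ¬M.


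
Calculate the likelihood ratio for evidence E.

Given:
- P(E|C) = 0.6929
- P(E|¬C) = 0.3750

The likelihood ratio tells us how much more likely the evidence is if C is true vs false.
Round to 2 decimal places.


Likelihood Ratio (LR) = P(E|C) / P(E|¬C)

LR = 0.6929 / 0.3750
   = 1.85

The evidence is 1.85 times more likely if C is true than if C is false.
Because LR exceeds 1, E is evidence for C.


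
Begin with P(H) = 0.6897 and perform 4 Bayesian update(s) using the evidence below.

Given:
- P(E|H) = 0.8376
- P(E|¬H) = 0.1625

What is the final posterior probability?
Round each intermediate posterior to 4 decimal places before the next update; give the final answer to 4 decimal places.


Sequential Bayesian updating:

Initial prior: P(H) = 0.6897

Update 1:
  P(E) = 0.8376 × 0.6897 + 0.1625 × 0.3103 = 0.57769272 + 0.05042375 = 0.62811647
  P(H|E) = 0.57769272 / 0.62811647 = 0.9197

Update 2:
  P(E) = 0.8376 × 0.9197 + 0.1625 × 0.0803 = 0.77034072 + 0.01304875 = 0.78338947
  P(H|E) = 0.77034072 / 0.78338947 = 0.9833

Update 3:
  P(E) = 0.8376 × 0.9833 + 0.1625 × 0.0167 = 0.82361208 + 0.00271375 = 0.82632583
  P(H|E) = 0.82361208 / 0.82632583 = 0.9967

Update 4:
  P(E) = 0.8376 × 0.9967 + 0.1625 × 0.0033 = 0.83483592 + 0.00053625 = 0.83537217
  P(H|E) = 0.83483592 / 0.83537217 = 0.9994

Final posterior: 0.9994


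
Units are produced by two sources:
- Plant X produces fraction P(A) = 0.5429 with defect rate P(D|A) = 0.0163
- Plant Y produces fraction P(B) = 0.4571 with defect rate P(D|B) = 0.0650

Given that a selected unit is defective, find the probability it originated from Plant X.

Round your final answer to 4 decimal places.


Let A = from Plant X, D = defective

Given:
- P(A) = 0.5429, P(B) = 0.4571
- P(D|A) = 0.0163, P(D|B) = 0.0650

Step 1: Find P(D)
P(D) = P(D|A)P(A) + P(D|B)P(B)
     = 0.0163 × 0.5429 + 0.0650 × 0.4571
     = 0.00884927 + 0.02971150
     = 0.03856077

Step 2: Apply Bayes' theorem
P(A|D) = P(D|A)P(A) / P(D)
       = 0.00884927 / 0.03856077
       = 0.2295


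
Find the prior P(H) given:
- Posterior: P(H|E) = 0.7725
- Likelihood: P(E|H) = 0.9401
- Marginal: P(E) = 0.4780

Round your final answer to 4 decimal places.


From Bayes' theorem: P(H|E) = P(E|H) × P(H) / P(E)

Rearranging for P(H):
P(H) = P(H|E) × P(E) / P(E|H)
     = 0.7725 × 0.4780 / 0.9401
     = 0.36925500 / 0.9401
     = 0.3928


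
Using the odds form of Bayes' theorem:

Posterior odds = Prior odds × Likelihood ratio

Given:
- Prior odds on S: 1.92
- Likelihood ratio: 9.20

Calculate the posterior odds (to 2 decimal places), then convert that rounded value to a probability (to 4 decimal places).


Step 1: Calculate posterior odds
Posterior odds = Prior odds × LR
               = 1.92 × 9.20
               = 17.66

Step 2: Convert to probability
P(S|E) = Posterior odds / (1 + Posterior odds)
       = 17.66 / (1 + 17.66)
       = 17.66 / 18.66
       = 0.9464

The evidence increased P(S) from 0.6575 to 0.9464.


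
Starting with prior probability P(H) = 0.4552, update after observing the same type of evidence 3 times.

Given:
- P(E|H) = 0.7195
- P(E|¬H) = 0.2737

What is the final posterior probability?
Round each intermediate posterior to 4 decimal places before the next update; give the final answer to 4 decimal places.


Sequential Bayesian updating:

Initial prior: P(H) = 0.4552

Update 1:
  P(E) = 0.7195 × 0.4552 + 0.2737 × 0.5448 = 0.32751640 + 0.14911176 = 0.47662816
  P(H|E) = 0.32751640 / 0.47662816 = 0.6872

Update 2:
  P(E) = 0.7195 × 0.6872 + 0.2737 × 0.3128 = 0.49444040 + 0.08561336 = 0.58005376
  P(H|E) = 0.49444040 / 0.58005376 = 0.8524

Update 3:
  P(E) = 0.7195 × 0.8524 + 0.2737 × 0.1476 = 0.61330180 + 0.04039812 = 0.65369992
  P(H|E) = 0.61330180 / 0.65369992 = 0.9382

Final posterior: 0.9382
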